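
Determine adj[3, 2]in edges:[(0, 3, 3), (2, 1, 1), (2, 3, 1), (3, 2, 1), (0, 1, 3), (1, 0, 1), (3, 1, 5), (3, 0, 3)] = 1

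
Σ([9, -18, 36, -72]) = -45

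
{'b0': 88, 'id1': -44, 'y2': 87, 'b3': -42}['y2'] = 87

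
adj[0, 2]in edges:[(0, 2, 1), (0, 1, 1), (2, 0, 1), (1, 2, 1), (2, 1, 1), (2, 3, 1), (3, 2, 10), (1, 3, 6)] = 1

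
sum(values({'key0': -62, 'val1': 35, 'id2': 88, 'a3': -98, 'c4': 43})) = (-62) + 35 + 88 + (-98) + 43
= 6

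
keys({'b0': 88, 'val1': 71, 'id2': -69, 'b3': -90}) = ['b0', 'val1', 'id2', 'b3']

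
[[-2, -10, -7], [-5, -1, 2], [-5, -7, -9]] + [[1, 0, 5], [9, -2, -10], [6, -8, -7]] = [[-1, -10, -2], [4, -3, -8], [1, -15, -16]]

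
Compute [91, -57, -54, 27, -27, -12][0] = 91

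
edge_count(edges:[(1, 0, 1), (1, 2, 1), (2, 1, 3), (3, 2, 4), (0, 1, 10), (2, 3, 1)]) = 6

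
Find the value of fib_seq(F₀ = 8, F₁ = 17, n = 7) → F_2 = F_1 + F_0 = 25
F_3 = F_2 + F_1 = 42
F_4 = F_3 + F_2 = 67
...
= [8, 17, 25, 42, 67, 109, 176]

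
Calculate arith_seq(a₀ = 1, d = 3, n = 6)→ [1, 4, 7, 10, 13, 16]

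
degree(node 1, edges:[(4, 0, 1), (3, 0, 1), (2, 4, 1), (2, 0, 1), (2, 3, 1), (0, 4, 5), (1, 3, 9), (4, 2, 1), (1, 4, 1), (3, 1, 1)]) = 3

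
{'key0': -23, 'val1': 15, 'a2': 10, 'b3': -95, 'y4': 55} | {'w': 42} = {'key0': -23, 'val1': 15, 'a2': 10, 'b3': -95, 'y4': 55, 'w': 42}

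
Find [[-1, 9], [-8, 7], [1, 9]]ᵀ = [[-1, -8, 1], [9, 7, 9]]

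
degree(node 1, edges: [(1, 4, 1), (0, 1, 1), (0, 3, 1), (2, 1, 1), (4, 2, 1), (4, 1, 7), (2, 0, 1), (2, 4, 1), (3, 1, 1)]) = incident: (1,4), (0,1), (2,1), (4,1), (3,1)
= 5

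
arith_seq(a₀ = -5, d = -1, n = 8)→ [-5, -6, -7, -8, -9, -10, -11, -12]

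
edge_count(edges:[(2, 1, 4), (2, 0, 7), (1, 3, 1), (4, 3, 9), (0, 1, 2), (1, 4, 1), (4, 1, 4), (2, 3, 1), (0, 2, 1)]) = 9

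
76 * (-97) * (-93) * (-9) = -6170364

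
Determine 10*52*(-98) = -50960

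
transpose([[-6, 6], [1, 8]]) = [[-6, 1], [6, 8]]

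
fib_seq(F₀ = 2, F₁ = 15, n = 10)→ F_2 = F_1 + F_0 = 17
F_3 = F_2 + F_1 = 32
F_4 = F_3 + F_2 = 49
...
= [2, 15, 17, 32, 49, 81, 130, 211, 341, 552]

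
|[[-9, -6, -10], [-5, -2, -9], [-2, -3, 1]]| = (1)*(-9)*det([[-2, -9], [-3, 1]]) + (-1)*(-6)*det([[-5, -9], [-2, 1]]) + (1)*(-10)*det([[-5, -2], [-2, -3]])
= 261 + -138 + -110
= 13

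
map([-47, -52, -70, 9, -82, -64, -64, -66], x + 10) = [-37, -42, -60, 19, -72, -54, -54, -56]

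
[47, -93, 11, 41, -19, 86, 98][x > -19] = [47, 11, 41, 86, 98]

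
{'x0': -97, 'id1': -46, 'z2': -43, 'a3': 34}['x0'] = -97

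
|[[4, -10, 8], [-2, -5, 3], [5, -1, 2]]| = (1)*(4)*det([[-5, 3], [-1, 2]]) + (-1)*(-10)*det([[-2, 3], [5, 2]]) + (1)*(8)*det([[-2, -5], [5, -1]])
= -28 + -190 + 216
= -2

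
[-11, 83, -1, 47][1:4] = [83, -1, 47]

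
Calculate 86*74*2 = 12728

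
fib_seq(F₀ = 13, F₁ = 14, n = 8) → [13, 14, 27, 41, 68, 109, 177, 286]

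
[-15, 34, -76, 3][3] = 3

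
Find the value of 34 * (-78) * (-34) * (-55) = -4959240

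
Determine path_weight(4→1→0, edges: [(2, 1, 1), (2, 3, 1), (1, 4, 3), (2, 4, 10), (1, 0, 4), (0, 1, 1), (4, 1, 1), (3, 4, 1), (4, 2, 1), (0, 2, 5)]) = w(4→1)=1 + w(1→0)=4
= 5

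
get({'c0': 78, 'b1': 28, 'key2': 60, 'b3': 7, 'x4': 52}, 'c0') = 78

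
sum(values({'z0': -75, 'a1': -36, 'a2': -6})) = -117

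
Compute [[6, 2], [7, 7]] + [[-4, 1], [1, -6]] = [[2, 3], [8, 1]]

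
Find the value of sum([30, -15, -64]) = 30 + (-15) + (-64)
= -49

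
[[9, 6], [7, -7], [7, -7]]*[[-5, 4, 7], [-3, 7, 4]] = [[-63, 78, 87], [-14, -21, 21], [-14, -21, 21]]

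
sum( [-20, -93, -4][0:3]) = -117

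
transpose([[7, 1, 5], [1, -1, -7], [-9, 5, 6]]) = [[7, 1, -9], [1, -1, 5], [5, -7, 6]]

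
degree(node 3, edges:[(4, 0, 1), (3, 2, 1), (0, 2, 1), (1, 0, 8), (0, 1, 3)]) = 1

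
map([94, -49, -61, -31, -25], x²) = [8836, 2401, 3721, 961, 625]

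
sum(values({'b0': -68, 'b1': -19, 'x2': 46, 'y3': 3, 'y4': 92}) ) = (-68) + (-19) + 46 + 3 + 92
= 54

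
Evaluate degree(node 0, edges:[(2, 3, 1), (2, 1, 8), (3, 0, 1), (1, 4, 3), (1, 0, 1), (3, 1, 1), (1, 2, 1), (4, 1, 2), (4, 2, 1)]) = 2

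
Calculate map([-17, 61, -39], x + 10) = [-7, 71, -29]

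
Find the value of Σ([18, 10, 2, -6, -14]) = 10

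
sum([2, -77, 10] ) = 2 + (-77) + 10
= -65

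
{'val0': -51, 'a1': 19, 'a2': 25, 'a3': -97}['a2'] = 25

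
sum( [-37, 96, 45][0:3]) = slice → [-37, 96, 45]
(-37) + 96 + 45
= 104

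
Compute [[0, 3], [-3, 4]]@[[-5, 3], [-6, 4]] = [[-18, 12], [-9, 7]]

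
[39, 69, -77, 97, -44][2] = -77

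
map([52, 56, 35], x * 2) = 52*2=104, 56*2=112, 35*2=70
= [104, 112, 70]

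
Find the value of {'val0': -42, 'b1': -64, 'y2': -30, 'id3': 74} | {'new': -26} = {'val0': -42, 'b1': -64, 'y2': -30, 'id3': 74, 'new': -26}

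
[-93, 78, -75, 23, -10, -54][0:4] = [-93, 78, -75, 23]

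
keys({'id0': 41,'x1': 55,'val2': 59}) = ['id0', 'x1', 'val2']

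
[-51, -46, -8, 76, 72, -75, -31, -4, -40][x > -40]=keep x where x > -40: -51✗, -46✗, -8✓, 76✓, 72✓, -75✗, -31✓, -4✓, -40✗
= [-8, 76, 72, -31, -4]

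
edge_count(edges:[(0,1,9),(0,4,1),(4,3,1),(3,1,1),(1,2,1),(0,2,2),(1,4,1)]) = 7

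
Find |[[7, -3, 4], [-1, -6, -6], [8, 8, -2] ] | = 730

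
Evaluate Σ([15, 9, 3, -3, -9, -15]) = 15 + 9 + 3 + (-3) + (-9) + (-15)
= 0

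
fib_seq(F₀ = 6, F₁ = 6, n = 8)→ [6, 6, 12, 18, 30, 48, 78, 126]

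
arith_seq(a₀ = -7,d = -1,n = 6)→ a_0 = -7 + 0*-1 = -7
a_1 = -7 + 1*-1 = -8
a_2 = -7 + 2*-1 = -9
...
= [-7, -8, -9, -10, -11, -12]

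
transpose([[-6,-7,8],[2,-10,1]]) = [[-6, 2], [-7, -10], [8, 1]]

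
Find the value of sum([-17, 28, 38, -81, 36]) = 4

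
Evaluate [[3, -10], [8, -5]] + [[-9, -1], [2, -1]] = [[-6, -11], [10, -6]]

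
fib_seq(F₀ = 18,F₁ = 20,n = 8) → [18, 20, 38, 58, 96, 154, 250, 404]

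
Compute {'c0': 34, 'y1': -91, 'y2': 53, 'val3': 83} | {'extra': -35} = {'c0': 34, 'y1': -91, 'y2': 53, 'val3': 83, 'extra': -35}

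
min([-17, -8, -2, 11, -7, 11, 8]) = -17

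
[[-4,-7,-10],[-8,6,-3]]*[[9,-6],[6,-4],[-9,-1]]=C[0][0] = (-4)*(9) + (-7)*(6) + (-10)*(-9) = 12
C[0][1] = (-4)*(-6) + (-7)*(-4) + (-10)*(-1) = 62
C[1][0] = (-8)*(9) + (6)*(6) + (-3)*(-9) = -9
C[1][1] = (-8)*(-6) + (6)*(-4) + (-3)*(-1) = 27
= [[12, 62], [-9, 27]]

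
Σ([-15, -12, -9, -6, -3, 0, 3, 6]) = -36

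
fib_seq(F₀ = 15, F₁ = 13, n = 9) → [15, 13, 28, 41, 69, 110, 179, 289, 468]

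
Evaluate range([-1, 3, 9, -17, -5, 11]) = 28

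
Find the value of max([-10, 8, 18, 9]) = 18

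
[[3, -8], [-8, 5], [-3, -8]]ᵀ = [[3, -8, -3], [-8, 5, -8]]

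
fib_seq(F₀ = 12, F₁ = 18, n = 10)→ F_2 = F_1 + F_0 = 30
F_3 = F_2 + F_1 = 48
F_4 = F_3 + F_2 = 78
...
= [12, 18, 30, 48, 78, 126, 204, 330, 534, 864]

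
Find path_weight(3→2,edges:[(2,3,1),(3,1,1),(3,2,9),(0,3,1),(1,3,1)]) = 9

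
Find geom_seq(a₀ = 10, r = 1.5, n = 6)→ a_0 = 10*1.5^0 = 10.0
a_1 = 10*1.5^1 = 15.0
a_2 = 10*1.5^2 = 22.5
...
= [10.0, 15.0, 22.5, 33.75, 50.625, 75.9375]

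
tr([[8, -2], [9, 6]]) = 14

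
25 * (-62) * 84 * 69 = -8983800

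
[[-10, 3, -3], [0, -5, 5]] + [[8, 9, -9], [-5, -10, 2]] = [[-2, 12, -12], [-5, -15, 7]]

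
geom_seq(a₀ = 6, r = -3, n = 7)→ [6, -18, 54, -162, 486, -1458, 4374]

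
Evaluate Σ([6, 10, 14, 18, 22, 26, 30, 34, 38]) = 6 + 10 + 14 + 18 + 22 + 26 + 30 + 34 + 38
= 198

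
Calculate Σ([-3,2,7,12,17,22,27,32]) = 116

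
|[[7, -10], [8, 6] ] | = (7)*(6) - (-10)*(8)
= 122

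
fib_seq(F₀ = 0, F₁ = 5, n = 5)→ [0, 5, 5, 10, 15]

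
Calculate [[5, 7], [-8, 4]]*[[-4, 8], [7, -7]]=[[29, -9], [60, -92]]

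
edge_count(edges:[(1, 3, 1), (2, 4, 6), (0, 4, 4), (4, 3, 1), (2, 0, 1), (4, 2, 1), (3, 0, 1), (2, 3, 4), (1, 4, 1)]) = 9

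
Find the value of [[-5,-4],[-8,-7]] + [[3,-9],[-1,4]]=[[-2, -13], [-9, -3]]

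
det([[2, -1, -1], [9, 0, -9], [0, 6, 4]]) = 90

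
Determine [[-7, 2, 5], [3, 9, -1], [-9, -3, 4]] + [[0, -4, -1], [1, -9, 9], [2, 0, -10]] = [[-7, -2, 4], [4, 0, 8], [-7, -3, -6]]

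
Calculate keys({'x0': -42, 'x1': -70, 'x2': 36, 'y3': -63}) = ['x0', 'x1', 'x2', 'y3']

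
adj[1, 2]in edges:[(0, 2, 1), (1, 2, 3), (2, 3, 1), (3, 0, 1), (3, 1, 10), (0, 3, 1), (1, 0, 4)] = 3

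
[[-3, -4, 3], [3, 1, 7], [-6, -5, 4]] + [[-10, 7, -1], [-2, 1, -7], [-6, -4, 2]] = [[-13, 3, 2], [1, 2, 0], [-12, -9, 6]]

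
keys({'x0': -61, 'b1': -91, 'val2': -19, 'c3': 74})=['x0', 'b1', 'val2', 'c3']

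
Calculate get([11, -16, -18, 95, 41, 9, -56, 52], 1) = -16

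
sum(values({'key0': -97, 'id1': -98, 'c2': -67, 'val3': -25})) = (-97) + (-98) + (-67) + (-25)
= -287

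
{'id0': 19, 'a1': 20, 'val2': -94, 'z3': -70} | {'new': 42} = {'id0': 19, 'a1': 20, 'val2': -94, 'z3': -70, 'new': 42}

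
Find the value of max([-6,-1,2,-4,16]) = 16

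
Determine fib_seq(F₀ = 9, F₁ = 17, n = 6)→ F_2 = F_1 + F_0 = 26
F_3 = F_2 + F_1 = 43
F_4 = F_3 + F_2 = 69
...
= [9, 17, 26, 43, 69, 112]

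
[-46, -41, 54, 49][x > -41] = keep x where x > -41: -46✗, -41✗, 54✓, 49✓
= [54, 49]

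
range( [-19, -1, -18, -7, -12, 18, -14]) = 37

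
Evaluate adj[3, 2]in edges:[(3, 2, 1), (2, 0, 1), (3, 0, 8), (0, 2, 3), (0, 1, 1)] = 1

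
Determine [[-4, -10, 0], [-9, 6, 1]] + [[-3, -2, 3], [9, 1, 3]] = [[-7, -12, 3], [0, 7, 4]]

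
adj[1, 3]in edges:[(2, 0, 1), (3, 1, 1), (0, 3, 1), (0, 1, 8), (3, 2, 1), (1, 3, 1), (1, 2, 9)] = 1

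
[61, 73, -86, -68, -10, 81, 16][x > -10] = [61, 73, 81, 16]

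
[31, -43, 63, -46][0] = 31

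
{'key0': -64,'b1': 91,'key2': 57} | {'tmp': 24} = {'key0': -64, 'b1': 91, 'key2': 57, 'tmp': 24}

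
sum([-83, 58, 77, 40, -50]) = 42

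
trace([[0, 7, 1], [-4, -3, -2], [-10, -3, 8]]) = diagonal: 0 + (-3) + 8
= 5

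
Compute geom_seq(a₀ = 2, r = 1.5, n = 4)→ a_0 = 2*1.5^0 = 2.0
a_1 = 2*1.5^1 = 3.0
a_2 = 2*1.5^2 = 4.5
...
= [2.0, 3.0, 4.5, 6.75]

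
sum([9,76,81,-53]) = 9 + 76 + 81 + (-53)
= 113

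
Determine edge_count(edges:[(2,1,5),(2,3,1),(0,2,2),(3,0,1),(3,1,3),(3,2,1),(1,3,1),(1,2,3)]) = 8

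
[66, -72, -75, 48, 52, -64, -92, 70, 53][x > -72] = [66, 48, 52, -64, 70, 53]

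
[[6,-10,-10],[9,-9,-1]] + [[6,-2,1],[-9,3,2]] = [[12, -12, -9], [0, -6, 1]]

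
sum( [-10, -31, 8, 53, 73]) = (-10) + (-31) + 8 + 53 + 73
= 93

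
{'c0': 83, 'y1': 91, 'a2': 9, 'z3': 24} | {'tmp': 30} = {'c0': 83, 'y1': 91, 'a2': 9, 'z3': 24, 'tmp': 30}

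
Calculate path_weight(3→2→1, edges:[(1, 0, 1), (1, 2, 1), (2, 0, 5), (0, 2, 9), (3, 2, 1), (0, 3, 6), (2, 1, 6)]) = w(3→2)=1 + w(2→1)=6
= 7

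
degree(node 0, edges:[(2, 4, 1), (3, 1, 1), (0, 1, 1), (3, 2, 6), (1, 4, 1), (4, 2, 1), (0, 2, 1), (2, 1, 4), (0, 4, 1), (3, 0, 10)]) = incident: (0,1), (0,2), (0,4), (3,0)
= 4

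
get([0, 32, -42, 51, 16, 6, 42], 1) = 32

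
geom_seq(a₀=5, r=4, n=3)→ [5, 20, 80]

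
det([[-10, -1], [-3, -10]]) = 97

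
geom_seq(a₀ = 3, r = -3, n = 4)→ a_0 = 3*(-3)^0 = 3
a_1 = 3*(-3)^1 = -9
a_2 = 3*(-3)^2 = 27
...
= [3, -9, 27, -81]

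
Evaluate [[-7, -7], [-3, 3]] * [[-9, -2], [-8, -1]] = [[119, 21], [3, 3]]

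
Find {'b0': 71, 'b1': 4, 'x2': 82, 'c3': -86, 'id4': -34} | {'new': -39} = {'b0': 71, 'b1': 4, 'x2': 82, 'c3': -86, 'id4': -34, 'new': -39}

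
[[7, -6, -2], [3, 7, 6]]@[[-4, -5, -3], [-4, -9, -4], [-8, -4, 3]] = C[0][0] = (7)*(-4) + (-6)*(-4) + (-2)*(-8) = 12
C[0][1] = (7)*(-5) + (-6)*(-9) + (-2)*(-4) = 27
C[0][2] = (7)*(-3) + (-6)*(-4) + (-2)*(3) = -3
C[1][0] = (3)*(-4) + (7)*(-4) + (6)*(-8) = -88
C[1][1] = (3)*(-5) + (7)*(-9) + (6)*(-4) = -102
C[1][2] = (3)*(-3) + (7)*(-4) + (6)*(3) = -19
= [[12, 27, -3], [-88, -102, -19]]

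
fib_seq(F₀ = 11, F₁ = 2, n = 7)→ F_2 = F_1 + F_0 = 13
F_3 = F_2 + F_1 = 15
F_4 = F_3 + F_2 = 28
...
= [11, 2, 13, 15, 28, 43, 71]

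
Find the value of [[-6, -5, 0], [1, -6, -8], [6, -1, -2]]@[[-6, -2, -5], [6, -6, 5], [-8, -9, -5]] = [[6, 42, 5], [22, 106, 5], [-26, 12, -25]]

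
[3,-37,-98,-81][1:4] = [-37, -98, -81]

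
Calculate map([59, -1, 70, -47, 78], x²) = (59)²=3481, (-1)²=1, (70)²=4900, (-47)²=2209, (78)²=6084
= [3481, 1, 4900, 2209, 6084]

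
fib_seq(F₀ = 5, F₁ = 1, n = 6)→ F_2 = F_1 + F_0 = 6
F_3 = F_2 + F_1 = 7
F_4 = F_3 + F_2 = 13
...
= [5, 1, 6, 7, 13, 20]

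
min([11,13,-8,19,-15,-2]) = -15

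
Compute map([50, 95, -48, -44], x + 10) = 50+10=60, 95+10=105, -48+10=-38, -44+10=-34
= [60, 105, -38, -34]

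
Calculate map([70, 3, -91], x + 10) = [80, 13, -81]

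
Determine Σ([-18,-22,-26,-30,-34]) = -130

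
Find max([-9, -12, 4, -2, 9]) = 9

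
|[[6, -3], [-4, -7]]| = (6)*(-7) - (-3)*(-4)
= -54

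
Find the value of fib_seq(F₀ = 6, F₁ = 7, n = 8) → [6, 7, 13, 20, 33, 53, 86, 139]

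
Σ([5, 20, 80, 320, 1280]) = 5 + 20 + 80 + 320 + 1280
= 1705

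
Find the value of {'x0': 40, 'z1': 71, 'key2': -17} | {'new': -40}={'x0': 40, 'z1': 71, 'key2': -17, 'new': -40}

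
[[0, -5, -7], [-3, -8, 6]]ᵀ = [[0, -3], [-5, -8], [-7, 6]]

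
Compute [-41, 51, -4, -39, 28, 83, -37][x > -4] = [51, 28, 83]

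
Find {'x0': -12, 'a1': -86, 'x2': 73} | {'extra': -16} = {'x0': -12, 'a1': -86, 'x2': 73, 'extra': -16}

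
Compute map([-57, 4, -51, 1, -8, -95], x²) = (-57)²=3249, (4)²=16, (-51)²=2601, (1)²=1, (-8)²=64, (-95)²=9025
= [3249, 16, 2601, 1, 64, 9025]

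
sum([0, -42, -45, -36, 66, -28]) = 0 + (-42) + (-45) + (-36) + 66 + (-28)
= -85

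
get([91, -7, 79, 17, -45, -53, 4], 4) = -45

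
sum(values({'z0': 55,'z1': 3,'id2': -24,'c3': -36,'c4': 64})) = 55 + 3 + (-24) + (-36) + 64
= 62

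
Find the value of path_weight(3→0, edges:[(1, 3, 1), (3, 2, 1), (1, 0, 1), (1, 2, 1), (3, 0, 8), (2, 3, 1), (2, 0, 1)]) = 8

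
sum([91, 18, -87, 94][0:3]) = 22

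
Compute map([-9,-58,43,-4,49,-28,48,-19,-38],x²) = (-9)²=81, (-58)²=3364, (43)²=1849, (-4)²=16, (49)²=2401, (-28)²=784, (48)²=2304, (-19)²=361, (-38)²=1444
= [81, 3364, 1849, 16, 2401, 784, 2304, 361, 1444]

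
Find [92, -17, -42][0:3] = [92, -17, -42]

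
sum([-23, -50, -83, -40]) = (-23) + (-50) + (-83) + (-40)
= -196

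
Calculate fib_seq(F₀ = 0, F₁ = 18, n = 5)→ F_2 = F_1 + F_0 = 18
F_3 = F_2 + F_1 = 36
F_4 = F_3 + F_2 = 54
= [0, 18, 18, 36, 54]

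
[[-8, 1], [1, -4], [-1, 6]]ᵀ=[[-8, 1, -1], [1, -4, 6]]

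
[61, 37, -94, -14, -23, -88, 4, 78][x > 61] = keep x where x > 61: 61✗, 37✗, -94✗, -14✗, -23✗, -88✗, 4✗, 78✓
= [78]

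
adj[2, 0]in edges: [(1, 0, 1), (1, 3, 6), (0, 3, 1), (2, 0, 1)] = 1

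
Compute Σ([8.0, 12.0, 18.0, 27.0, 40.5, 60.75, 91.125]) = 8.0 + 12.0 + 18.0 + 27.0 + 40.5 + 60.75 + 91.125
= 257.375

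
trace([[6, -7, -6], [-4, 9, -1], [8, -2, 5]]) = 20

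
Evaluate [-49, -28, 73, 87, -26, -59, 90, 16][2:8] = [73, 87, -26, -59, 90, 16]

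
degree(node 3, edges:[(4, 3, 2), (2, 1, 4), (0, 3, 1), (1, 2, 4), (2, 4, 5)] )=incident: (4,3), (0,3)
= 2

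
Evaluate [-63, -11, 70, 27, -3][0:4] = [-63, -11, 70, 27]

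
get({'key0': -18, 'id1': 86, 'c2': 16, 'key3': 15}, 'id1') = 86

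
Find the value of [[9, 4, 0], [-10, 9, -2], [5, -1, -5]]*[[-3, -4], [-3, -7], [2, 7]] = [[-39, -64], [-1, -37], [-22, -48]]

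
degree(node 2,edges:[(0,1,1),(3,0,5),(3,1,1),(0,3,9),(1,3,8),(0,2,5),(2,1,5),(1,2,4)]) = incident: (0,2), (2,1), (1,2)
= 3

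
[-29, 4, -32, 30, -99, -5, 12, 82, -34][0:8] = [-29, 4, -32, 30, -99, -5, 12, 82]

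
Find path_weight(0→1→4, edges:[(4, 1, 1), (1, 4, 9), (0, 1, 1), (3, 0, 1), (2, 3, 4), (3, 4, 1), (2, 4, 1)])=w(0→1)=1 + w(1→4)=9
= 10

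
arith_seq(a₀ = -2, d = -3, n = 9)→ [-2, -5, -8, -11, -14, -17, -20, -23, -26]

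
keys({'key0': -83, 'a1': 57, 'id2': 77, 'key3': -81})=['key0', 'a1', 'id2', 'key3']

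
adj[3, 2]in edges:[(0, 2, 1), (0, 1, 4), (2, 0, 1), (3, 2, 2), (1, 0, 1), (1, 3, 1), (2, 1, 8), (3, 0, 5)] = 2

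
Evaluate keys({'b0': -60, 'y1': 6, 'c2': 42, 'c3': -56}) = ['b0', 'y1', 'c2', 'c3']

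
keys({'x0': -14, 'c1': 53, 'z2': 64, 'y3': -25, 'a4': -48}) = ['x0', 'c1', 'z2', 'y3', 'a4']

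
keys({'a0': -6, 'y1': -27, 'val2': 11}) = ['a0', 'y1', 'val2']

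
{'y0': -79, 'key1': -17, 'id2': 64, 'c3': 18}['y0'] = -79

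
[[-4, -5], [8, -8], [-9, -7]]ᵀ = [[-4, 8, -9], [-5, -8, -7]]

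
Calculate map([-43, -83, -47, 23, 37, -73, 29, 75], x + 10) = [-33, -73, -37, 33, 47, -63, 39, 85]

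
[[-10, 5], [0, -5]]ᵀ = [[-10, 0], [5, -5]]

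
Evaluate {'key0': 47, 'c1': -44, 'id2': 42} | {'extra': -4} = {'key0': 47, 'c1': -44, 'id2': 42, 'extra': -4}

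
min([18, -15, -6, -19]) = -19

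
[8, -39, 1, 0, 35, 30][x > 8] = keep x where x > 8: 8✗, -39✗, 1✗, 0✗, 35✓, 30✓
= [35, 30]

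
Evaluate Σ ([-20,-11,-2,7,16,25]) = (-20) + (-11) + (-2) + 7 + 16 + 25
= 15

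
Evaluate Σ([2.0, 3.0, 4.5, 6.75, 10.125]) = 2.0 + 3.0 + 4.5 + 6.75 + 10.125
= 26.375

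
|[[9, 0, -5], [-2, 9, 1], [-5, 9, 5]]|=(1)*(9)*det([[9, 1], [9, 5]]) + (-1)*(0)*det([[-2, 1], [-5, 5]]) + (1)*(-5)*det([[-2, 9], [-5, 9]])
= 324 + 0 + -135
= 189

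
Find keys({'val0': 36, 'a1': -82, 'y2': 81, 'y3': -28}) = ['val0', 'a1', 'y2', 'y3']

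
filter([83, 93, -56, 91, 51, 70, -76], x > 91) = keep x where x > 91: 83✗, 93✓, -56✗, 91✗, 51✗, 70✗, -76✗
= [93]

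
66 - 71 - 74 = -79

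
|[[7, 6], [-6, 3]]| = 57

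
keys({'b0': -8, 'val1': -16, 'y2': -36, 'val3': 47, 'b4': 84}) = ['b0', 'val1', 'y2', 'val3', 'b4']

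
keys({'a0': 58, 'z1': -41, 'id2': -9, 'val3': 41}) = ['a0', 'z1', 'id2', 'val3']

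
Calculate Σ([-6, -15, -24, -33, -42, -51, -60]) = (-6) + (-15) + (-24) + (-33) + (-42) + (-51) + (-60)
= -231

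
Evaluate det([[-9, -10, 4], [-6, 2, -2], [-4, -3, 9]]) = -624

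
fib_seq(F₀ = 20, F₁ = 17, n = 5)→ F_2 = F_1 + F_0 = 37
F_3 = F_2 + F_1 = 54
F_4 = F_3 + F_2 = 91
= [20, 17, 37, 54, 91]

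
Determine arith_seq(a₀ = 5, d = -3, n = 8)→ a_0 = 5 + 0*-3 = 5
a_1 = 5 + 1*-3 = 2
a_2 = 5 + 2*-3 = -1
...
= [5, 2, -1, -4, -7, -10, -13, -16]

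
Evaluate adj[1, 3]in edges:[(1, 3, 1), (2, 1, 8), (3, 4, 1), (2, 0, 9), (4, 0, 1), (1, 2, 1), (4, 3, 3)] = 1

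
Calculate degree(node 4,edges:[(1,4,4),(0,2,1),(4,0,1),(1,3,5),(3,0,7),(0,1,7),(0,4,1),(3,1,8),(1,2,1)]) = incident: (1,4), (4,0), (0,4)
= 3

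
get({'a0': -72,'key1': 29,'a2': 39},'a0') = -72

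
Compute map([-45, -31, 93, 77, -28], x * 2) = -45*2=-90, -31*2=-62, 93*2=186, 77*2=154, -28*2=-56
= [-90, -62, 186, 154, -56]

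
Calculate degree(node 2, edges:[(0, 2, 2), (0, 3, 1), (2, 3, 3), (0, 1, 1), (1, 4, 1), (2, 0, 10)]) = 3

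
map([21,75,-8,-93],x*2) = [42, 150, -16, -186]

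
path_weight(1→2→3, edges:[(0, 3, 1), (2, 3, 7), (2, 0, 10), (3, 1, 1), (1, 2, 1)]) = 8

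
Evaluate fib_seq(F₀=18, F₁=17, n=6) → [18, 17, 35, 52, 87, 139]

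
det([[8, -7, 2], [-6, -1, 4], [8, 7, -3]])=(1)*(8)*det([[-1, 4], [7, -3]]) + (-1)*(-7)*det([[-6, 4], [8, -3]]) + (1)*(2)*det([[-6, -1], [8, 7]])
= -200 + -98 + -68
= -366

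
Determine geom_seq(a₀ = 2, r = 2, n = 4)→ [2, 4, 8, 16]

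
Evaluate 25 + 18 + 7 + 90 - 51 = 89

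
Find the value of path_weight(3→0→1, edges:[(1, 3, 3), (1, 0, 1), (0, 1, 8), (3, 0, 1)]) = w(3→0)=1 + w(0→1)=8
= 9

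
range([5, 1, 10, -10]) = 20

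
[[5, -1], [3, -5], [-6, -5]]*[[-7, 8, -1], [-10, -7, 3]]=[[-25, 47, -8], [29, 59, -18], [92, -13, -9]]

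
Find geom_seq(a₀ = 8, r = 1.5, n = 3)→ a_0 = 8*1.5^0 = 8.0
a_1 = 8*1.5^1 = 12.0
a_2 = 8*1.5^2 = 18.0
= [8.0, 12.0, 18.0]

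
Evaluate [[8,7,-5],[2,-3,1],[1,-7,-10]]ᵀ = [[8, 2, 1], [7, -3, -7], [-5, 1, -10]]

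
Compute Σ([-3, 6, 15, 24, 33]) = (-3) + 6 + 15 + 24 + 33
= 75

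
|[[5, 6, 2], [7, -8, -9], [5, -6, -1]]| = (1)*(5)*det([[-8, -9], [-6, -1]]) + (-1)*(6)*det([[7, -9], [5, -1]]) + (1)*(2)*det([[7, -8], [5, -6]])
= -230 + -228 + -4
= -462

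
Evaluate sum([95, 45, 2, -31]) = 111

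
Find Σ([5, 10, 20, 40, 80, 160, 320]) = 5 + 10 + 20 + 40 + 80 + 160 + 320
= 635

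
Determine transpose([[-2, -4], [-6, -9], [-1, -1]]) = [[-2, -6, -1], [-4, -9, -1]]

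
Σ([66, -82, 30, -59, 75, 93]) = 66 + (-82) + 30 + (-59) + 75 + 93
= 123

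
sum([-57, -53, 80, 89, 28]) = 87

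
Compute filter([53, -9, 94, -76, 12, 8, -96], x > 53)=[94]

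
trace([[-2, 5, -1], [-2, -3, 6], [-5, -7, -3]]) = -8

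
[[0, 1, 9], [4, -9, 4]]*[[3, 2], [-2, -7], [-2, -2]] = C[0][0] = (0)*(3) + (1)*(-2) + (9)*(-2) = -20
C[0][1] = (0)*(2) + (1)*(-7) + (9)*(-2) = -25
C[1][0] = (4)*(3) + (-9)*(-2) + (4)*(-2) = 22
C[1][1] = (4)*(2) + (-9)*(-7) + (4)*(-2) = 63
= [[-20, -25], [22, 63]]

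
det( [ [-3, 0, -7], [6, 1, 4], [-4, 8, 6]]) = (1)*(-3)*det([[1, 4], [8, 6]]) + (-1)*(0)*det([[6, 4], [-4, 6]]) + (1)*(-7)*det([[6, 1], [-4, 8]])
= 78 + 0 + -364
= -286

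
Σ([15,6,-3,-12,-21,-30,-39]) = -84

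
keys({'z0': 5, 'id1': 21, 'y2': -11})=['z0', 'id1', 'y2']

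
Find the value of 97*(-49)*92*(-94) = 41103944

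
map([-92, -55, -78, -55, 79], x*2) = [-184, -110, -156, -110, 158]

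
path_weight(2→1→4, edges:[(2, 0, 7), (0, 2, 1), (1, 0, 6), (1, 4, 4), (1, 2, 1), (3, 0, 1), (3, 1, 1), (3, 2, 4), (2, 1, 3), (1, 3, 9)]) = w(2→1)=3 + w(1→4)=4
= 7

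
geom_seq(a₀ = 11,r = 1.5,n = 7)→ a_0 = 11*1.5^0 = 11.0
a_1 = 11*1.5^1 = 16.5
a_2 = 11*1.5^2 = 24.75
...
= [11.0, 16.5, 24.75, 37.125, 55.6875, 83.53125, 125.296875]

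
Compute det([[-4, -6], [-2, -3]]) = 0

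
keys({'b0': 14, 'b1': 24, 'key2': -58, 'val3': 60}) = ['b0', 'b1', 'key2', 'val3']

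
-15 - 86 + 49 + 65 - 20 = -7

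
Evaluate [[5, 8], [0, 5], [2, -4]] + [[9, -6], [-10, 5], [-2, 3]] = [[14, 2], [-10, 10], [0, -1]]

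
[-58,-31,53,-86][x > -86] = keep x where x > -86: -58✓, -31✓, 53✓, -86✗
= [-58, -31, 53]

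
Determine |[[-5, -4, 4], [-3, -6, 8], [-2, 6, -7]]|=(1)*(-5)*det([[-6, 8], [6, -7]]) + (-1)*(-4)*det([[-3, 8], [-2, -7]]) + (1)*(4)*det([[-3, -6], [-2, 6]])
= 30 + 148 + -120
= 58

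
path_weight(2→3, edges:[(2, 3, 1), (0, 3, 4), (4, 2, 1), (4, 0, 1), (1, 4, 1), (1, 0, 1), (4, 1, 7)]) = w(2→3)=1
= 1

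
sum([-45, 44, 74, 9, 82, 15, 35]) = 214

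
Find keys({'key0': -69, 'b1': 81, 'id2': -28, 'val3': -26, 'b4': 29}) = ['key0', 'b1', 'id2', 'val3', 'b4']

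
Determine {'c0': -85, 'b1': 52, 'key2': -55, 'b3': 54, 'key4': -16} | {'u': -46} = {'c0': -85, 'b1': 52, 'key2': -55, 'b3': 54, 'key4': -16, 'u': -46}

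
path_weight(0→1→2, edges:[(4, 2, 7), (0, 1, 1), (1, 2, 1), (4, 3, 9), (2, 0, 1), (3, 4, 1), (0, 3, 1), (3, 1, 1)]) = w(0→1)=1 + w(1→2)=1
= 2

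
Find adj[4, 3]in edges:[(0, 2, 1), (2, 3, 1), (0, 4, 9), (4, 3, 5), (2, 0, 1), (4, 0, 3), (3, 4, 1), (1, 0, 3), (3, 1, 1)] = 5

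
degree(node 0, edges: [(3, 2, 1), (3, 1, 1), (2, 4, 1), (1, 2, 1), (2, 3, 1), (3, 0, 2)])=incident: (3,0)
= 1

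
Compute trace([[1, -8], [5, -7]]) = -6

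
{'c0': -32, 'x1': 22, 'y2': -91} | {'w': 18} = {'c0': -32, 'x1': 22, 'y2': -91, 'w': 18}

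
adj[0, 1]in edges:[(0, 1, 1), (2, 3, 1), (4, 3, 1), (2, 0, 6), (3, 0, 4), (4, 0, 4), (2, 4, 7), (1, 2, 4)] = 1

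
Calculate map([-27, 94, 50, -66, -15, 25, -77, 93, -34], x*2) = [-54, 188, 100, -132, -30, 50, -154, 186, -68]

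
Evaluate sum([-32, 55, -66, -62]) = -105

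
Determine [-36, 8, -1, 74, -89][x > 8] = keep x where x > 8: -36✗, 8✗, -1✗, 74✓, -89✗
= [74]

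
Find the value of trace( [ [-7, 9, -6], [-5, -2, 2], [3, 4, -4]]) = -13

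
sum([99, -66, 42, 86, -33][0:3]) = 75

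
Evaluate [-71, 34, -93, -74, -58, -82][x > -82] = [-71, 34, -74, -58]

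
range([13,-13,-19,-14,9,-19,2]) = 32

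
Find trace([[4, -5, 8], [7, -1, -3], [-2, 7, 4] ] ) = diagonal: 4 + (-1) + 4
= 7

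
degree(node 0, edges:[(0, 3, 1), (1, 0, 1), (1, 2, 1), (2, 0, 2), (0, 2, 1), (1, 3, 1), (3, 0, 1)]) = 5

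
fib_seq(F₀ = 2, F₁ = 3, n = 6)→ [2, 3, 5, 8, 13, 21]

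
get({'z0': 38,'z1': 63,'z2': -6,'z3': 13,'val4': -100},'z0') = 38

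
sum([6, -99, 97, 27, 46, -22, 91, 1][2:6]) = slice → [97, 27, 46, -22]
97 + 27 + 46 + (-22)
= 148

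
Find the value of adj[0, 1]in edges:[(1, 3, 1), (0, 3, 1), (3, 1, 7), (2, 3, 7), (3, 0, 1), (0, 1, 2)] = 2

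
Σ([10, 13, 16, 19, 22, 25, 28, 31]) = 164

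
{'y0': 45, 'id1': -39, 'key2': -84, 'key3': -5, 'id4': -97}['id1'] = -39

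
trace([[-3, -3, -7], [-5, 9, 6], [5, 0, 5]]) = diagonal: (-3) + 9 + 5
= 11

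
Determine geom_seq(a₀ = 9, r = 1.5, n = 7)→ a_0 = 9*1.5^0 = 9.0
a_1 = 9*1.5^1 = 13.5
a_2 = 9*1.5^2 = 20.25
...
= [9.0, 13.5, 20.25, 30.375, 45.5625, 68.34375, 102.515625]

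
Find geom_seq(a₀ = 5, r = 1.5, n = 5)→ [5.0, 7.5, 11.25, 16.875, 25.3125]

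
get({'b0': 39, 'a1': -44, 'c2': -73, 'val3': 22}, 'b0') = 39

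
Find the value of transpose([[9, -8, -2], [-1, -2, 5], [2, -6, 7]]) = [[9, -1, 2], [-8, -2, -6], [-2, 5, 7]]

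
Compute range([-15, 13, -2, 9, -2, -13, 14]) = 29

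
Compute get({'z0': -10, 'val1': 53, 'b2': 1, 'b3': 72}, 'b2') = 1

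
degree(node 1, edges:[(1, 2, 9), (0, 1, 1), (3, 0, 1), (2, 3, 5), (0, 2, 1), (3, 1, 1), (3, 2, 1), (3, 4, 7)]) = incident: (1,2), (0,1), (3,1)
= 3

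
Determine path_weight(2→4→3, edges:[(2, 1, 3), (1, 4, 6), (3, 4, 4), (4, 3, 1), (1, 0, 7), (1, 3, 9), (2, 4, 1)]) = w(2→4)=1 + w(4→3)=1
= 2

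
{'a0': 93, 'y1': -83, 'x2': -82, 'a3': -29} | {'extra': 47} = {'a0': 93, 'y1': -83, 'x2': -82, 'a3': -29, 'extra': 47}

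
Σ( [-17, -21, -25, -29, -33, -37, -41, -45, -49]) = -297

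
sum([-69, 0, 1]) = -68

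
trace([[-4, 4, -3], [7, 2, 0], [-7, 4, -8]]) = diagonal: (-4) + 2 + (-8)
= -10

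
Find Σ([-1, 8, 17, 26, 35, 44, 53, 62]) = 244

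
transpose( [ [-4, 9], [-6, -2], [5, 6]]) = [[-4, -6, 5], [9, -2, 6]]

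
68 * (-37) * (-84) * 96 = 20289024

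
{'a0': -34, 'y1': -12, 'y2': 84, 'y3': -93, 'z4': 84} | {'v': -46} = {'a0': -34, 'y1': -12, 'y2': 84, 'y3': -93, 'z4': 84, 'v': -46}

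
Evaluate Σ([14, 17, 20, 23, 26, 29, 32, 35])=196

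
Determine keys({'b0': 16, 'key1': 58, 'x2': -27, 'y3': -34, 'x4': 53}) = ['b0', 'key1', 'x2', 'y3', 'x4']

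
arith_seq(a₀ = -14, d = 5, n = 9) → [-14, -9, -4, 1, 6, 11, 16, 21, 26]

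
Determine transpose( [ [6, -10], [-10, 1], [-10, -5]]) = [[6, -10, -10], [-10, 1, -5]]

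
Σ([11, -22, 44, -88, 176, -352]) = -231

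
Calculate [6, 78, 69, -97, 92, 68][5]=68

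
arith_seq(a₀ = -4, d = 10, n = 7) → a_0 = -4 + 0*10 = -4
a_1 = -4 + 1*10 = 6
a_2 = -4 + 2*10 = 16
...
= [-4, 6, 16, 26, 36, 46, 56]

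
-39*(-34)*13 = 17238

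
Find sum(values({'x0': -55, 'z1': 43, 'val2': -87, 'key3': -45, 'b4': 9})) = -135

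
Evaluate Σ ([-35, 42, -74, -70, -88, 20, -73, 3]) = -275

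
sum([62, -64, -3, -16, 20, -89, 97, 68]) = 75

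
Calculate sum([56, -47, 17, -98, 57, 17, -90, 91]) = 56 + (-47) + 17 + (-98) + 57 + 17 + (-90) + 91
= 3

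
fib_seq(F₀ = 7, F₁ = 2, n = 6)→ F_2 = F_1 + F_0 = 9
F_3 = F_2 + F_1 = 11
F_4 = F_3 + F_2 = 20
...
= [7, 2, 9, 11, 20, 31]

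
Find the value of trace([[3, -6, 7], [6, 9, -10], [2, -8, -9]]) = diagonal: 3 + 9 + (-9)
= 3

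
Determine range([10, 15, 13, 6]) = 9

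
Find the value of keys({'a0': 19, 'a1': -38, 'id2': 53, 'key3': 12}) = ['a0', 'a1', 'id2', 'key3']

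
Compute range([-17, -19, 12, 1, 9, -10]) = 31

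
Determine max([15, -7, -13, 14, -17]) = 15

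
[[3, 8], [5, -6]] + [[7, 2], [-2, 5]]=[[10, 10], [3, -1]]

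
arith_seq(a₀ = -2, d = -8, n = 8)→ a_0 = -2 + 0*-8 = -2
a_1 = -2 + 1*-8 = -10
a_2 = -2 + 2*-8 = -18
...
= [-2, -10, -18, -26, -34, -42, -50, -58]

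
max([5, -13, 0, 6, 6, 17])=17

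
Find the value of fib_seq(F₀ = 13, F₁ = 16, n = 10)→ F_2 = F_1 + F_0 = 29
F_3 = F_2 + F_1 = 45
F_4 = F_3 + F_2 = 74
...
= [13, 16, 29, 45, 74, 119, 193, 312, 505, 817]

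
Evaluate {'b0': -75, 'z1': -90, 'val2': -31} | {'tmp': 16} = {'b0': -75, 'z1': -90, 'val2': -31, 'tmp': 16}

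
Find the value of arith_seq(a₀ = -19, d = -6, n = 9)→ a_0 = -19 + 0*-6 = -19
a_1 = -19 + 1*-6 = -25
a_2 = -19 + 2*-6 = -31
...
= [-19, -25, -31, -37, -43, -49, -55, -61, -67]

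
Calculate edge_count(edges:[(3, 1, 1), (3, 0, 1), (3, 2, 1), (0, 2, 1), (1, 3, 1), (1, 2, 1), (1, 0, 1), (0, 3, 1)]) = 8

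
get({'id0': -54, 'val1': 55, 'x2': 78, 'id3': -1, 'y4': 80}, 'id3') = -1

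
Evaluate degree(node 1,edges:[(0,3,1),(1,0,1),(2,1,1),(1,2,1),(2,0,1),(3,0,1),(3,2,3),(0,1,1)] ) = incident: (1,0), (2,1), (1,2), (0,1)
= 4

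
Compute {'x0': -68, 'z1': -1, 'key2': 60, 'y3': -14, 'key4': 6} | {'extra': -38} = {'x0': -68, 'z1': -1, 'key2': 60, 'y3': -14, 'key4': 6, 'extra': -38}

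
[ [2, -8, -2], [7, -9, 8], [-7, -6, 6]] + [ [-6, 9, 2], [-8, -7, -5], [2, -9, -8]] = [[-4, 1, 0], [-1, -16, 3], [-5, -15, -2]]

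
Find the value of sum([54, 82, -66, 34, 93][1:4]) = slice → [82, -66, 34]
82 + (-66) + 34
= 50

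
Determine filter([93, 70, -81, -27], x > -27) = [93, 70]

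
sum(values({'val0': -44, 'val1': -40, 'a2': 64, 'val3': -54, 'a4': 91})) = (-44) + (-40) + 64 + (-54) + 91
= 17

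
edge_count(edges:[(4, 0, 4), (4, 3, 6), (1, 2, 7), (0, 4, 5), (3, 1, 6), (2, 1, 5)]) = 6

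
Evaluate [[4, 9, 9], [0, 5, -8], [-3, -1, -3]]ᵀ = [[4, 0, -3], [9, 5, -1], [9, -8, -3]]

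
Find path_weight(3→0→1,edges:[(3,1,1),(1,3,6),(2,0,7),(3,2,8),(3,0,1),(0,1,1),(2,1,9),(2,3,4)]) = 2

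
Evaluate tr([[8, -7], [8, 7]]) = diagonal: 8 + 7
= 15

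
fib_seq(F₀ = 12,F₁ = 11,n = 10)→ F_2 = F_1 + F_0 = 23
F_3 = F_2 + F_1 = 34
F_4 = F_3 + F_2 = 57
...
= [12, 11, 23, 34, 57, 91, 148, 239, 387, 626]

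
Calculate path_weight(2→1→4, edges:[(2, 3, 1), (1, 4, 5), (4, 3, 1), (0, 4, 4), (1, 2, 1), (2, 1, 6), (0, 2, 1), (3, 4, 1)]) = w(2→1)=6 + w(1→4)=5
= 11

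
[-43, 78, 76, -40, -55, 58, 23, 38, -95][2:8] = [76, -40, -55, 58, 23, 38]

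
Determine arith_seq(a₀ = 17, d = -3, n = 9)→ [17, 14, 11, 8, 5, 2, -1, -4, -7]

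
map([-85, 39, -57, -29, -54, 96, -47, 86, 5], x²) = [7225, 1521, 3249, 841, 2916, 9216, 2209, 7396, 25]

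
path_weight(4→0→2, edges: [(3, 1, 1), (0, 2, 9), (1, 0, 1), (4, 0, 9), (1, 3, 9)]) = 18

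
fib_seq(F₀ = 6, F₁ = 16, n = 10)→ F_2 = F_1 + F_0 = 22
F_3 = F_2 + F_1 = 38
F_4 = F_3 + F_2 = 60
...
= [6, 16, 22, 38, 60, 98, 158, 256, 414, 670]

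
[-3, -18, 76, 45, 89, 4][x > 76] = [89]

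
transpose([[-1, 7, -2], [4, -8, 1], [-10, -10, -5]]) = [[-1, 4, -10], [7, -8, -10], [-2, 1, -5]]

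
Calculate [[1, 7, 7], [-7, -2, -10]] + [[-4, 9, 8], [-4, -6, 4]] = [[-3, 16, 15], [-11, -8, -6]]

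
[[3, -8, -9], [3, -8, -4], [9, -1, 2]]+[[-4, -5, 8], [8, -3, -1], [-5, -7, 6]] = [[-1, -13, -1], [11, -11, -5], [4, -8, 8]]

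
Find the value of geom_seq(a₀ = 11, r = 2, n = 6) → [11, 22, 44, 88, 176, 352]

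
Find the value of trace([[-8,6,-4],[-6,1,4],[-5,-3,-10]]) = -17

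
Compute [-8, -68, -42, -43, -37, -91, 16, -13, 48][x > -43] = [-8, -42, -37, 16, -13, 48]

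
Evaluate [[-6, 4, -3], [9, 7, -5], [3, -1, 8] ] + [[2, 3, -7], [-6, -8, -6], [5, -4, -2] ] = [[-4, 7, -10], [3, -1, -11], [8, -5, 6]]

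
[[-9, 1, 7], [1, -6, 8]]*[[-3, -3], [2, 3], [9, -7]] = [[92, -19], [57, -77]]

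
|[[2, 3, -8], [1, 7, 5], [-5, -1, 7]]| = -260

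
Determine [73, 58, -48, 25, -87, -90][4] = -87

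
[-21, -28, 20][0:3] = [-21, -28, 20]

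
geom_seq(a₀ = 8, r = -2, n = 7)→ a_0 = 8*(-2)^0 = 8
a_1 = 8*(-2)^1 = -16
a_2 = 8*(-2)^2 = 32
...
= [8, -16, 32, -64, 128, -256, 512]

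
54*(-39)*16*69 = -2325024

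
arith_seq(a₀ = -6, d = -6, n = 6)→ [-6, -12, -18, -24, -30, -36]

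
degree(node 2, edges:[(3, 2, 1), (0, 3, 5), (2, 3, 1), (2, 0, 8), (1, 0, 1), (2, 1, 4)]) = incident: (3,2), (2,3), (2,0), (2,1)
= 4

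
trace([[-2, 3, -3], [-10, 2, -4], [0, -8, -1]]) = -1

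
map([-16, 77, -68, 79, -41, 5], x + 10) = [-6, 87, -58, 89, -31, 15]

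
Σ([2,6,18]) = 2 + 6 + 18
= 26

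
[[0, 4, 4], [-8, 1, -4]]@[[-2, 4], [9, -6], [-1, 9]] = C[0][0] = (0)*(-2) + (4)*(9) + (4)*(-1) = 32
C[0][1] = (0)*(4) + (4)*(-6) + (4)*(9) = 12
C[1][0] = (-8)*(-2) + (1)*(9) + (-4)*(-1) = 29
C[1][1] = (-8)*(4) + (1)*(-6) + (-4)*(9) = -74
= [[32, 12], [29, -74]]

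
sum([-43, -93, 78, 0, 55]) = -3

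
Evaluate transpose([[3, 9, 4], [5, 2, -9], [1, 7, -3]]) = [[3, 5, 1], [9, 2, 7], [4, -9, -3]]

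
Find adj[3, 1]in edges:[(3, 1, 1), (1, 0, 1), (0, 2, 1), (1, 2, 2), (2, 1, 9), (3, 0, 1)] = 1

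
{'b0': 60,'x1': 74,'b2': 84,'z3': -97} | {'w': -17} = {'b0': 60, 'x1': 74, 'b2': 84, 'z3': -97, 'w': -17}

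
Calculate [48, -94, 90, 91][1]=-94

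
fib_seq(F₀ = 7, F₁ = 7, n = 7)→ [7, 7, 14, 21, 35, 56, 91]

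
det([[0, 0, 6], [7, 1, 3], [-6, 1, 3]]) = 78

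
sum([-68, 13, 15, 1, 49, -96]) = (-68) + 13 + 15 + 1 + 49 + (-96)
= -86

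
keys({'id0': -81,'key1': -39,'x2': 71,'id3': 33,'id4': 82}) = ['id0', 'key1', 'x2', 'id3', 'id4']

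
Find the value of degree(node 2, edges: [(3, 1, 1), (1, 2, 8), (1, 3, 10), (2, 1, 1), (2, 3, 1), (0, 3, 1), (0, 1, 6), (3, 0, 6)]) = 3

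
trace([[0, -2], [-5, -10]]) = diagonal: 0 + (-10)
= -10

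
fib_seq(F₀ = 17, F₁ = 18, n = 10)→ [17, 18, 35, 53, 88, 141, 229, 370, 599, 969]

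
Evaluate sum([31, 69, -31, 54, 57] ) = 31 + 69 + (-31) + 54 + 57
= 180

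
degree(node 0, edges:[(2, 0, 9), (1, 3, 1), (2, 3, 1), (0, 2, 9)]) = 2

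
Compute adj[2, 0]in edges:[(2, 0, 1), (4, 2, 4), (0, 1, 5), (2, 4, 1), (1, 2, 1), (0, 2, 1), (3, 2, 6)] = 1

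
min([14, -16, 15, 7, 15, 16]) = -16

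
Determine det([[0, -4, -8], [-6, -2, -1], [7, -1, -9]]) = 84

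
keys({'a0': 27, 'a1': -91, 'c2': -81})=['a0', 'a1', 'c2']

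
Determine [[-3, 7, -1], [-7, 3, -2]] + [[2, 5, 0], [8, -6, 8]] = [[-1, 12, -1], [1, -3, 6]]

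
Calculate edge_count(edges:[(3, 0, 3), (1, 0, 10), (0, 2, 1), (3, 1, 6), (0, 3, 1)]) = 5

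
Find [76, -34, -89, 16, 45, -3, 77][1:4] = [-34, -89, 16]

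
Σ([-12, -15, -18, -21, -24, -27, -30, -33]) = (-12) + (-15) + (-18) + (-21) + (-24) + (-27) + (-30) + (-33)
= -180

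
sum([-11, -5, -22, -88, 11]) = (-11) + (-5) + (-22) + (-88) + 11
= -115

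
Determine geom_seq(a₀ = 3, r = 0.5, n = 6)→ a_0 = 3*0.5^0 = 3.0
a_1 = 3*0.5^1 = 1.5
a_2 = 3*0.5^2 = 0.75
...
= [3.0, 1.5, 0.75, 0.375, 0.1875, 0.09375]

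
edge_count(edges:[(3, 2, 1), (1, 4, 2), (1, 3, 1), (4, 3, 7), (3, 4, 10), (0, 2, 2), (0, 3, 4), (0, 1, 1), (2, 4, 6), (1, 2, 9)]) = 10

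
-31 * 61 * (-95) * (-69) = -12395505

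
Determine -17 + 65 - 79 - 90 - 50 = -171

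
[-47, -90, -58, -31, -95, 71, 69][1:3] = [-90, -58]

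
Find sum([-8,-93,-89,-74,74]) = (-8) + (-93) + (-89) + (-74) + 74
= -190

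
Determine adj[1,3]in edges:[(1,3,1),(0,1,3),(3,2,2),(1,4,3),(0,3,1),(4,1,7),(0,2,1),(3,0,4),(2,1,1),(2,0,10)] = 1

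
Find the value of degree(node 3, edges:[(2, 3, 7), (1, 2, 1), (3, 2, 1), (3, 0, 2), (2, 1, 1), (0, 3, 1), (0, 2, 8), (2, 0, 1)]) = incident: (2,3), (3,2), (3,0), (0,3)
= 4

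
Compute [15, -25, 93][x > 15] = [93]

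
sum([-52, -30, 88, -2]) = 4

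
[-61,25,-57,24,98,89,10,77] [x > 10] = keep x where x > 10: -61✗, 25✓, -57✗, 24✓, 98✓, 89✓, 10✗, 77✓
= [25, 24, 98, 89, 77]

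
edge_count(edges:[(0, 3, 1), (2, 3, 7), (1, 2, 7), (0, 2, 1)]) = 4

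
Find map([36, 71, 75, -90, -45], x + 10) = [46, 81, 85, -80, -35]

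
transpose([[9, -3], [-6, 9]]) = [[9, -6], [-3, 9]]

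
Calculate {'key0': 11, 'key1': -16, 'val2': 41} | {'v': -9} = {'key0': 11, 'key1': -16, 'val2': 41, 'v': -9}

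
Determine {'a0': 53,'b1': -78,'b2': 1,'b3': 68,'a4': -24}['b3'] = 68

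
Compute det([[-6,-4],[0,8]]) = (-6)*(8) - (-4)*(0)
= -48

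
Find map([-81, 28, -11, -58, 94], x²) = (-81)²=6561, (28)²=784, (-11)²=121, (-58)²=3364, (94)²=8836
= [6561, 784, 121, 3364, 8836]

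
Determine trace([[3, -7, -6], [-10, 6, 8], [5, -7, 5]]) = diagonal: 3 + 6 + 5
= 14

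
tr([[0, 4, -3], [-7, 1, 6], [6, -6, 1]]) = diagonal: 0 + 1 + 1
= 2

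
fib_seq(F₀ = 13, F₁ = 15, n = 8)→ [13, 15, 28, 43, 71, 114, 185, 299]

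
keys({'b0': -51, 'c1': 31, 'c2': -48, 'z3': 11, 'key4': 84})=['b0', 'c1', 'c2', 'z3', 'key4']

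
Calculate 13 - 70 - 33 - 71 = -161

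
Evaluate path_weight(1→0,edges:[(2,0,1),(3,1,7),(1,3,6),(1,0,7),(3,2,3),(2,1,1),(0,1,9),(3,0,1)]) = 7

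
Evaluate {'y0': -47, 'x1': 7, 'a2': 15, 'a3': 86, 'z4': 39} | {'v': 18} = {'y0': -47, 'x1': 7, 'a2': 15, 'a3': 86, 'z4': 39, 'v': 18}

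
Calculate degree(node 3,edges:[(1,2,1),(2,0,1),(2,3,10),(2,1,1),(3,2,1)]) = incident: (2,3), (3,2)
= 2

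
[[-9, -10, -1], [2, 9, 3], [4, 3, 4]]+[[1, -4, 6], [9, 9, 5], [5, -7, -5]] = [[-8, -14, 5], [11, 18, 8], [9, -4, -1]]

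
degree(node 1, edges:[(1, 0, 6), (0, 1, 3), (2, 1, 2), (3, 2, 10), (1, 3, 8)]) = incident: (1,0), (0,1), (2,1), (1,3)
= 4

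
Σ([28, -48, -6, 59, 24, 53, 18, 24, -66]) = 86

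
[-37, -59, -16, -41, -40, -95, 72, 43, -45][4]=-40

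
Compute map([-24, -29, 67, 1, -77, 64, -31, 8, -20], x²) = [576, 841, 4489, 1, 5929, 4096, 961, 64, 400]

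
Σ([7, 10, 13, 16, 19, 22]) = 87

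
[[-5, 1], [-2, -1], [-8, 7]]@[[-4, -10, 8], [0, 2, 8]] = [[20, 52, -32], [8, 18, -24], [32, 94, -8]]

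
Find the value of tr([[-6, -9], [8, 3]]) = diagonal: (-6) + 3
= -3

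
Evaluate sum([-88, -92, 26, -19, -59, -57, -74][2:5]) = slice → [26, -19, -59]
26 + (-19) + (-59)
= -52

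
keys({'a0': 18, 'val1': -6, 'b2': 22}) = ['a0', 'val1', 'b2']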